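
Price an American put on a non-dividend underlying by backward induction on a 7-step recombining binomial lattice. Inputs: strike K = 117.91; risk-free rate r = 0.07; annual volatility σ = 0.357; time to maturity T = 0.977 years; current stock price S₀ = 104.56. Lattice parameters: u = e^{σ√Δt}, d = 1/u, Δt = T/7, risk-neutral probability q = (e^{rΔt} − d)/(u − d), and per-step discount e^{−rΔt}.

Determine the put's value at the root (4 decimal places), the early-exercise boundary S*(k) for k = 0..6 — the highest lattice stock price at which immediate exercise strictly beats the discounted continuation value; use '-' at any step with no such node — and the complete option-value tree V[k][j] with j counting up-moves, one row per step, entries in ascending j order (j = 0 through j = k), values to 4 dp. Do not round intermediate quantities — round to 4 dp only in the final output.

params: Δt=0.13957 u=1.14268 d=0.87514 q=0.50340 e^(-rΔt)=0.99028
t_7 payoffs: 76.8040 64.2376 47.8296 26.4055 0.0000 0.0000 0.0000 0.0000
t_6: node(6,0) S=46.9708 payoff=70.9392 vs cont=69.7928 → 70.9392 [stop]  node(6,1) S=61.3301 payoff=56.5799 vs cont=55.4335 → 56.5799 [stop]  node(6,2) S=80.0792 payoff=37.8308 vs cont=36.6844 → 37.8308 [stop]  node(6,3) S=104.5600 payoff=13.3500 vs cont=12.9854 → 13.3500 [stop]  node(6,4) S=136.5248 payoff=0.0000 vs cont=0.0000 → 0.0000 [wait]  node(6,5) S=178.2615 payoff=0.0000 vs cont=0.0000 → 0.0000 [wait]  node(6,6) S=232.7573 payoff=0.0000 vs cont=0.0000 → 0.0000 [wait]  ⇒ S*(6)=104.5600
t_5: node(5,0) S=53.6724 payoff=64.2376 vs cont=63.0913 → 64.2376 [stop]  node(5,1) S=70.0804 payoff=47.8296 vs cont=46.6832 → 47.8296 [stop]  node(5,2) S=91.5045 payoff=26.4055 vs cont=25.2591 → 26.4055 [stop]  node(5,3) S=119.4782 payoff=0.0000 vs cont=6.5651 → 6.5651 [wait]  node(5,4) S=156.0035 payoff=0.0000 vs cont=0.0000 → 0.0000 [wait]  node(5,5) S=203.6950 payoff=0.0000 vs cont=0.0000 → 0.0000 [wait]  ⇒ S*(5)=91.5045
t_4: node(4,0) S=61.3301 payoff=56.5799 vs cont=55.4335 → 56.5799 [stop]  node(4,1) S=80.0792 payoff=37.8308 vs cont=36.6844 → 37.8308 [stop]  node(4,2) S=104.5600 payoff=13.3500 vs cont=16.2581 → 16.2581 [wait]  node(4,3) S=136.5248 payoff=0.0000 vs cont=3.2285 → 3.2285 [wait]  node(4,4) S=178.2615 payoff=0.0000 vs cont=0.0000 → 0.0000 [wait]  ⇒ S*(4)=80.0792
t_3: node(3,0) S=70.0804 payoff=47.8296 vs cont=46.6832 → 47.8296 [stop]  node(3,1) S=91.5045 payoff=26.4055 vs cont=26.7088 → 26.7088 [wait]  node(3,2) S=119.4782 payoff=0.0000 vs cont=9.6047 → 9.6047 [wait]  node(3,3) S=156.0035 payoff=0.0000 vs cont=1.5877 → 1.5877 [wait]  ⇒ S*(3)=70.0804
t_2: node(2,0) S=80.0792 payoff=37.8308 vs cont=36.8357 → 37.8308 [stop]  node(2,1) S=104.5600 payoff=13.3500 vs cont=17.9226 → 17.9226 [wait]  node(2,2) S=136.5248 payoff=0.0000 vs cont=5.5148 → 5.5148 [wait]  ⇒ S*(2)=80.0792
t_1: node(1,0) S=91.5045 payoff=26.4055 vs cont=27.5386 → 27.5386 [wait]  node(1,1) S=119.4782 payoff=0.0000 vs cont=11.5629 → 11.5629 [wait]  ⇒ S*(1)=-
t_0: node(0,0) S=104.5600 payoff=13.3500 vs cont=19.3068 → 19.3068 [wait]  ⇒ S*(0)=-

price = 19.3068
boundary = - - 80.0792 70.0804 80.0792 91.5045 104.5600
tree:
19.3068
27.5386 11.5629
37.8308 17.9226 5.5148
47.8296 26.7088 9.6047 1.5877
56.5799 37.8308 16.2581 3.2285 0.0000
64.2376 47.8296 26.4055 6.5651 0.0000 0.0000
70.9392 56.5799 37.8308 13.3500 0.0000 0.0000 0.0000
76.8040 64.2376 47.8296 26.4055 0.0000 0.0000 0.0000 0.0000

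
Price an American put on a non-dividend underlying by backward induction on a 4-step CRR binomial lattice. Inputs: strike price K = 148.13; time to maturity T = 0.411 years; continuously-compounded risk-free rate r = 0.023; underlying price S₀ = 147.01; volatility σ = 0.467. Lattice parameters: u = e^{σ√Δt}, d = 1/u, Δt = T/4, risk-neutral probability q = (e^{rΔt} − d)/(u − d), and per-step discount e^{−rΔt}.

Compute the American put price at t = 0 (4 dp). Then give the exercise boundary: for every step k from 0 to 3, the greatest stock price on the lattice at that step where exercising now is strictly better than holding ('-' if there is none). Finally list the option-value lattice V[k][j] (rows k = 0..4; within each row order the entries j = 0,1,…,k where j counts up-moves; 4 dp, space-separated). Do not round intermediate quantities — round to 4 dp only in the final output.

Δt=0.10275, u=1.16148, d=0.86097, q=0.47052, disc=e^(-rΔt)=0.99764
k=4 terminal: V=max(K-S,0) → 67.3508 39.1559 1.1200 0.0000 0.0000
k=3: j=0 S=93.8235 intr=54.3065 cont=53.9569 V=54.3065[EX]; j=1 S=126.5713 intr=21.5587 cont=21.2091 V=21.5587[EX]; j=2 S=170.7492 intr=0.0000 cont=0.5916 V=0.5916[hold]; j=3 S=230.3468 intr=0.0000 cont=0.0000 V=0.0000[hold]  S*(3)=126.5713
k=2: j=0 S=108.9741 intr=39.1559 cont=38.8062 V=39.1559[EX]; j=1 S=147.0100 intr=1.1200 cont=11.6657 V=11.6657[hold]; j=2 S=198.3218 intr=0.0000 cont=0.3125 V=0.3125[hold]  S*(2)=108.9741
k=1: j=0 S=126.5713 intr=21.5587 cont=26.1593 V=26.1593[hold]; j=1 S=170.7492 intr=0.0000 cont=6.3089 V=6.3089[hold]  S*(1)=-
k=0: j=0 S=147.0100 intr=1.1200 cont=16.7796 V=16.7796[hold]  S*(0)=-

price = 16.7796
boundary = - - 108.9741 126.5713
tree:
16.7796
26.1593 6.3089
39.1559 11.6657 0.3125
54.3065 21.5587 0.5916 0.0000
67.3508 39.1559 1.1200 0.0000 0.0000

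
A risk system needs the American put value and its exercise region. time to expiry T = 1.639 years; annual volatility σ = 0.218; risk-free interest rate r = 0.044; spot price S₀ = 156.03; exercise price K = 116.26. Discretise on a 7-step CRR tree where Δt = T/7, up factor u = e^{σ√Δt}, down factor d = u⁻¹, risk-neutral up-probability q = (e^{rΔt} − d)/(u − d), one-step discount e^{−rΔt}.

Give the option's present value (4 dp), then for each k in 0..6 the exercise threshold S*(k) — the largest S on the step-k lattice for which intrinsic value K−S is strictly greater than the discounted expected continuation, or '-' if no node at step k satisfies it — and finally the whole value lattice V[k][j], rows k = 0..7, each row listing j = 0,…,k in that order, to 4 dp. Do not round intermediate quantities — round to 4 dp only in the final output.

price = 1.6597
boundary = - - - - - 92.0761 102.3197
tree:
1.6597
2.9832 0.4839
5.2650 0.9582 0.0602
9.0759 1.8887 0.1274 0.0000
15.1562 3.7023 0.2697 0.0000 0.0000
24.1839 7.2112 0.5708 0.0000 0.0000 0.0000
33.4019 13.9403 1.2081 0.0000 0.0000 0.0000 0.0000
41.6971 24.1839 2.5571 0.0000 0.0000 0.0000 0.0000 0.0000

Δt=0.23414, u=1.11125, d=0.89989, q=0.52265, disc=e^(-rΔt)=0.98975
k=7 terminal: V=max(K-S,0) → 41.6971 24.1839 2.5571 0.0000 0.0000 0.0000 0.0000 0.0000
k=6: j=0 S=82.8581 intr=33.4019 cont=32.2103 V=33.4019[EX]; j=1 S=102.3197 intr=13.9403 cont=12.7487 V=13.9403[EX]; j=2 S=126.3525 intr=0.0000 cont=1.2081 V=1.2081[hold]; j=3 S=156.0300 intr=0.0000 cont=0.0000 V=0.0000[hold]; j=4 S=192.6782 intr=0.0000 cont=0.0000 V=0.0000[hold]; j=5 S=237.9342 intr=0.0000 cont=0.0000 V=0.0000[hold]; j=6 S=293.8200 intr=0.0000 cont=0.0000 V=0.0000[hold]  S*(6)=102.3197
k=5: j=0 S=92.0761 intr=24.1839 cont=22.9923 V=24.1839[EX]; j=1 S=113.7029 intr=2.5571 cont=7.2112 V=7.2112[hold]; j=2 S=140.4093 intr=0.0000 cont=0.5708 V=0.5708[hold]; j=3 S=173.3885 intr=0.0000 cont=0.0000 V=0.0000[hold]; j=4 S=214.1138 intr=0.0000 cont=0.0000 V=0.0000[hold]; j=5 S=264.4047 intr=0.0000 cont=0.0000 V=0.0000[hold]  S*(5)=92.0761
k=4: j=0 S=102.3197 intr=13.9403 cont=15.1562 V=15.1562[hold]; j=1 S=126.3525 intr=0.0000 cont=3.7023 V=3.7023[hold]; j=2 S=156.0300 intr=0.0000 cont=0.2697 V=0.2697[hold]; j=3 S=192.6782 intr=0.0000 cont=0.0000 V=0.0000[hold]; j=4 S=237.9342 intr=0.0000 cont=0.0000 V=0.0000[hold]  S*(4)=-
k=3: j=0 S=113.7029 intr=2.5571 cont=9.0759 V=9.0759[hold]; j=1 S=140.4093 intr=0.0000 cont=1.8887 V=1.8887[hold]; j=2 S=173.3885 intr=0.0000 cont=0.1274 V=0.1274[hold]; j=3 S=214.1138 intr=0.0000 cont=0.0000 V=0.0000[hold]  S*(3)=-
k=2: j=0 S=126.3525 intr=0.0000 cont=5.2650 V=5.2650[hold]; j=1 S=156.0300 intr=0.0000 cont=0.9582 V=0.9582[hold]; j=2 S=192.6782 intr=0.0000 cont=0.0602 V=0.0602[hold]  S*(2)=-
k=1: j=0 S=140.4093 intr=0.0000 cont=2.9832 V=2.9832[hold]; j=1 S=173.3885 intr=0.0000 cont=0.4839 V=0.4839[hold]  S*(1)=-
k=0: j=0 S=156.0300 intr=0.0000 cont=1.6597 V=1.6597[hold]  S*(0)=-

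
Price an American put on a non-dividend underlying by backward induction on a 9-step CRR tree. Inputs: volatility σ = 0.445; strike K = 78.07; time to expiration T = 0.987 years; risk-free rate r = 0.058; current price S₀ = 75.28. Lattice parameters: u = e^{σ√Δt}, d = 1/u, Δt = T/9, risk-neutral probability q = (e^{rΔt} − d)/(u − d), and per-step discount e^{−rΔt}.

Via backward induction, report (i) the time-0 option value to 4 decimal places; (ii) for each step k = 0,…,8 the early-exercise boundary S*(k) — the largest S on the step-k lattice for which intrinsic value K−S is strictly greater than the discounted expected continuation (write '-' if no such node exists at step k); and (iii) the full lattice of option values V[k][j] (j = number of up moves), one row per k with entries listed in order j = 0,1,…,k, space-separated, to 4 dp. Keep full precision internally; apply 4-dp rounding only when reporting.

Δt=0.10967, u=1.15878, d=0.86298, q=0.48480, disc=e^(-rΔt)=0.99366
k=9 terminal: V=max(K-S,0) → 58.0862 51.2365 42.0388 29.6886 13.1050 0.0000 0.0000 0.0000 0.0000 0.0000
k=8: j=0 S=23.1568 intr=54.9132 cont=54.4182 V=54.9132[EX]; j=1 S=31.0941 intr=46.9759 cont=46.4809 V=46.9759[EX]; j=2 S=41.7521 intr=36.3179 cont=35.8229 V=36.3179[EX]; j=3 S=56.0634 intr=22.0066 cont=21.5116 V=22.0066[EX]; j=4 S=75.2800 intr=2.7900 cont=6.7089 V=6.7089[hold]; j=5 S=101.0835 intr=0.0000 cont=0.0000 V=0.0000[hold]; j=6 S=135.7315 intr=0.0000 cont=0.0000 V=0.0000[hold]; j=7 S=182.2557 intr=0.0000 cont=0.0000 V=0.0000[hold]; j=8 S=244.7268 intr=0.0000 cont=0.0000 V=0.0000[hold]  S*(8)=56.0634
k=7: j=0 S=26.8335 intr=51.2365 cont=50.7415 V=51.2365[EX]; j=1 S=36.0312 intr=42.0388 cont=41.5438 V=42.0388[EX]; j=2 S=48.3814 intr=29.6886 cont=29.1935 V=29.6886[EX]; j=3 S=64.9650 intr=13.1050 cont=14.4979 V=14.4979[hold]; j=4 S=87.2328 intr=0.0000 cont=3.4345 V=3.4345[hold]; j=5 S=117.1333 intr=0.0000 cont=0.0000 V=0.0000[hold]; j=6 S=157.2827 intr=0.0000 cont=0.0000 V=0.0000[hold]; j=7 S=211.1939 intr=0.0000 cont=0.0000 V=0.0000[hold]  S*(7)=48.3814
k=6: j=0 S=31.0941 intr=46.9759 cont=46.4809 V=46.9759[EX]; j=1 S=41.7521 intr=36.3179 cont=35.8229 V=36.3179[EX]; j=2 S=56.0634 intr=22.0066 cont=22.1826 V=22.1826[hold]; j=3 S=75.2800 intr=2.7900 cont=9.0765 V=9.0765[hold]; j=4 S=101.0835 intr=0.0000 cont=1.7583 V=1.7583[hold]; j=5 S=135.7315 intr=0.0000 cont=0.0000 V=0.0000[hold]; j=6 S=182.2557 intr=0.0000 cont=0.0000 V=0.0000[hold]  S*(6)=41.7521
k=5: j=0 S=36.0312 intr=42.0388 cont=41.5438 V=42.0388[EX]; j=1 S=48.3814 intr=29.6886 cont=29.2783 V=29.6886[EX]; j=2 S=64.9650 intr=13.1050 cont=15.7284 V=15.7284[hold]; j=3 S=87.2328 intr=0.0000 cont=5.4936 V=5.4936[hold]; j=4 S=117.1333 intr=0.0000 cont=0.9001 V=0.9001[hold]; j=5 S=157.2827 intr=0.0000 cont=0.0000 V=0.0000[hold]  S*(5)=48.3814
k=4: j=0 S=41.7521 intr=36.3179 cont=35.8229 V=36.3179[EX]; j=1 S=56.0634 intr=22.0066 cont=22.7754 V=22.7754[hold]; j=2 S=75.2800 intr=2.7900 cont=10.6983 V=10.6983[hold]; j=3 S=101.0835 intr=0.0000 cont=3.2460 V=3.2460[hold]; j=4 S=135.7315 intr=0.0000 cont=0.4608 V=0.4608[hold]  S*(4)=41.7521
k=3: j=0 S=48.3814 intr=29.6886 cont=29.5639 V=29.6886[EX]; j=1 S=64.9650 intr=13.1050 cont=16.8132 V=16.8132[hold]; j=2 S=87.2328 intr=0.0000 cont=7.0405 V=7.0405[hold]; j=3 S=117.1333 intr=0.0000 cont=1.8837 V=1.8837[hold]  S*(3)=48.3814
k=2: j=0 S=56.0634 intr=22.0066 cont=23.2980 V=23.2980[hold]; j=1 S=75.2800 intr=2.7900 cont=11.9989 V=11.9989[hold]; j=2 S=101.0835 intr=0.0000 cont=4.5117 V=4.5117[hold]  S*(2)=-
k=1: j=0 S=64.9650 intr=13.1050 cont=17.7072 V=17.7072[hold]; j=1 S=87.2328 intr=0.0000 cont=8.3161 V=8.3161[hold]  S*(1)=-
k=0: j=0 S=75.2800 intr=2.7900 cont=13.0710 V=13.0710[hold]  S*(0)=-

price = 13.0710
boundary = - - - 48.3814 41.7521 48.3814 41.7521 48.3814 56.0634
tree:
13.0710
17.7072 8.3161
23.2980 11.9989 4.5117
29.6886 16.8132 7.0405 1.8837
36.3179 22.7754 10.6983 3.2460 0.4608
42.0388 29.6886 15.7284 5.4936 0.9001 0.0000
46.9759 36.3179 22.1826 9.0765 1.7583 0.0000 0.0000
51.2365 42.0388 29.6886 14.4979 3.4345 0.0000 0.0000 0.0000
54.9132 46.9759 36.3179 22.0066 6.7089 0.0000 0.0000 0.0000 0.0000
58.0862 51.2365 42.0388 29.6886 13.1050 0.0000 0.0000 0.0000 0.0000 0.0000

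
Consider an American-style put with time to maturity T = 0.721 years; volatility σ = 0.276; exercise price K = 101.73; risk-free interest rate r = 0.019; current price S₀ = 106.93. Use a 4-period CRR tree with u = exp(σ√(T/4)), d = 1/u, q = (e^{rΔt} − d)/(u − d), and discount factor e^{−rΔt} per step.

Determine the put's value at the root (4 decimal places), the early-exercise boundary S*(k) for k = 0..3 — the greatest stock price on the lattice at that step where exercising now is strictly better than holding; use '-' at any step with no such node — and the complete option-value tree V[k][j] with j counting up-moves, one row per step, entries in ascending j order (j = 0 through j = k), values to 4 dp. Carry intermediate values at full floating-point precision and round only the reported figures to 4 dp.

Δt=0.18025  u=1.12432  d=0.88943  q=0.48534  discount=0.99658
step 4 (expiry): payoffs max(K−S,0) = 34.8124 17.1398 0.0000 0.0000 0.0000
step 3: (k=3,j=0): S=75.2368, (K−S)⁺=26.4932, hold=26.1454 ⇒ V=26.4932 exercise | (k=3,j=1): S=95.1064, (K−S)⁺=6.6236, hold=8.7910 ⇒ V=8.7910 continue | (k=3,j=2): S=120.2235, (K−S)⁺=0.0000, hold=0.0000 ⇒ V=0.0000 continue | (k=3,j=3): S=151.9739, (K−S)⁺=0.0000, hold=0.0000 ⇒ V=0.0000 continue  boundary S*=75.2368
step 2: (k=2,j=0): S=84.5902, (K−S)⁺=17.1398, hold=17.8403 ⇒ V=17.8403 continue | (k=2,j=1): S=106.9300, (K−S)⁺=0.0000, hold=4.5089 ⇒ V=4.5089 continue | (k=2,j=2): S=135.1697, (K−S)⁺=0.0000, hold=0.0000 ⇒ V=0.0000 continue  boundary S*=-
step 1: (k=1,j=0): S=95.1064, (K−S)⁺=6.6236, hold=11.3311 ⇒ V=11.3311 continue | (k=1,j=1): S=120.2235, (K−S)⁺=0.0000, hold=2.3126 ⇒ V=2.3126 continue  boundary S*=-
step 0: (k=0,j=0): S=106.9300, (K−S)⁺=0.0000, hold=6.9302 ⇒ V=6.9302 continue  boundary S*=-

price = 6.9302
boundary = - - - 75.2368
tree:
6.9302
11.3311 2.3126
17.8403 4.5089 0.0000
26.4932 8.7910 0.0000 0.0000
34.8124 17.1398 0.0000 0.0000 0.0000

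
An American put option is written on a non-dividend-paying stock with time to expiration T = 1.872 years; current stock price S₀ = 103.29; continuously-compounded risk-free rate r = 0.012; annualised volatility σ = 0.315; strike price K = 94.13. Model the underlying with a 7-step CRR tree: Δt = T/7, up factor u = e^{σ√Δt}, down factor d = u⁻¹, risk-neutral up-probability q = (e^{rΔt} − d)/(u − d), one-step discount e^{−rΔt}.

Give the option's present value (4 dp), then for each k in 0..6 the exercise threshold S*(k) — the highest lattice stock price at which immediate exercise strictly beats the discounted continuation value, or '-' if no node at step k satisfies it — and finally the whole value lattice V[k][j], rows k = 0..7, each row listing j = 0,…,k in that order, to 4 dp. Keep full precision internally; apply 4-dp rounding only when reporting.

price = 12.0436
boundary = - - - - 53.8364 63.3610 74.5705
tree:
12.0436
17.1306 6.3709
23.6604 9.8606 2.4665
31.5421 14.9056 4.2206 0.4990
40.2936 21.8572 7.1431 0.9431 0.0000
48.3863 30.7690 11.9246 1.7824 0.0000 0.0000
55.2626 40.2936 19.5595 3.3687 0.0000 0.0000 0.0000
61.1052 48.3863 30.7690 6.3667 0.0000 0.0000 0.0000 0.0000

params: Δt=0.26743 u=1.17692 d=0.84968 q=0.46919 e^(-rΔt)=0.99680
t_7 payoffs: 61.1052 48.3863 30.7690 6.3667 0.0000 0.0000 0.0000 0.0000
t_6: node(6,0) S=38.8674 payoff=55.2626 vs cont=54.9610 → 55.2626 [stop]  node(6,1) S=53.8364 payoff=40.2936 vs cont=39.9920 → 40.2936 [stop]  node(6,2) S=74.5705 payoff=19.5595 vs cont=19.2579 → 19.5595 [stop]  node(6,3) S=103.2900 payoff=0.0000 vs cont=3.3687 → 3.3687 [wait]  node(6,4) S=143.0702 payoff=0.0000 vs cont=0.0000 → 0.0000 [wait]  node(6,5) S=198.1711 payoff=0.0000 vs cont=0.0000 → 0.0000 [wait]  node(6,6) S=274.4930 payoff=0.0000 vs cont=0.0000 → 0.0000 [wait]  ⇒ S*(6)=74.5705
t_5: node(5,0) S=45.7437 payoff=48.3863 vs cont=48.0848 → 48.3863 [stop]  node(5,1) S=63.3610 payoff=30.7690 vs cont=30.4674 → 30.7690 [stop]  node(5,2) S=87.7633 payoff=6.3667 vs cont=11.9246 → 11.9246 [wait]  node(5,3) S=121.5637 payoff=0.0000 vs cont=1.7824 → 1.7824 [wait]  node(5,4) S=168.3816 payoff=0.0000 vs cont=0.0000 → 0.0000 [wait]  node(5,5) S=233.2307 payoff=0.0000 vs cont=0.0000 → 0.0000 [wait]  ⇒ S*(5)=63.3610
t_4: node(4,0) S=53.8364 payoff=40.2936 vs cont=39.9920 → 40.2936 [stop]  node(4,1) S=74.5705 payoff=19.5595 vs cont=21.8572 → 21.8572 [wait]  node(4,2) S=103.2900 payoff=0.0000 vs cont=7.1431 → 7.1431 [wait]  node(4,3) S=143.0702 payoff=0.0000 vs cont=0.9431 → 0.9431 [wait]  node(4,4) S=198.1711 payoff=0.0000 vs cont=0.0000 → 0.0000 [wait]  ⇒ S*(4)=53.8364
t_3: node(3,0) S=63.3610 payoff=30.7690 vs cont=31.5421 → 31.5421 [wait]  node(3,1) S=87.7633 payoff=6.3667 vs cont=14.9056 → 14.9056 [wait]  node(3,2) S=121.5637 payoff=0.0000 vs cont=4.2206 → 4.2206 [wait]  node(3,3) S=168.3816 payoff=0.0000 vs cont=0.4990 → 0.4990 [wait]  ⇒ S*(3)=-
t_2: node(2,0) S=74.5705 payoff=19.5595 vs cont=23.6604 → 23.6604 [wait]  node(2,1) S=103.2900 payoff=0.0000 vs cont=9.8606 → 9.8606 [wait]  node(2,2) S=143.0702 payoff=0.0000 vs cont=2.4665 → 2.4665 [wait]  ⇒ S*(2)=-
t_1: node(1,0) S=87.7633 payoff=6.3667 vs cont=17.1306 → 17.1306 [wait]  node(1,1) S=121.5637 payoff=0.0000 vs cont=6.3709 → 6.3709 [wait]  ⇒ S*(1)=-
t_0: node(0,0) S=103.2900 payoff=0.0000 vs cont=12.0436 → 12.0436 [wait]  ⇒ S*(0)=-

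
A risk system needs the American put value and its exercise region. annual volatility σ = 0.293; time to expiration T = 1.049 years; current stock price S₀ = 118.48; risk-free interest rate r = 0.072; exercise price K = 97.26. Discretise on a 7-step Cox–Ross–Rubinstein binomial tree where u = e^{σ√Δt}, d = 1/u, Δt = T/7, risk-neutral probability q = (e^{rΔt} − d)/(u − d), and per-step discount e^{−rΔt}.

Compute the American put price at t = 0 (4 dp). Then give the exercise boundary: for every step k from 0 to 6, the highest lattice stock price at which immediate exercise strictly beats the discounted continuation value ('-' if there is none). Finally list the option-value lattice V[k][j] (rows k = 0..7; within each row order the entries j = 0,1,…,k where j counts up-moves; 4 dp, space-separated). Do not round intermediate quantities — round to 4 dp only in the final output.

price = 3.3851
boundary = - - - - 75.2674 67.1966 75.2674
tree:
3.3851
5.6686 1.3428
9.2381 2.4841 0.3147
14.5568 4.5095 0.6619 0.0000
21.9926 7.9803 1.3921 0.0000 0.0000
30.0634 13.6206 2.9279 0.0000 0.0000 0.0000
37.2688 21.9926 6.1582 0.0000 0.0000 0.0000 0.0000
43.7015 30.0634 12.9525 0.0000 0.0000 0.0000 0.0000 0.0000

params: Δt=0.14986 u=1.12011 d=0.89277 q=0.51939 e^(-rΔt)=0.98927
t_7 payoffs: 43.7015 30.0634 12.9525 0.0000 0.0000 0.0000 0.0000 0.0000
t_6: node(6,0) S=59.9912 payoff=37.2688 vs cont=36.2250 → 37.2688 [stop]  node(6,1) S=75.2674 payoff=21.9926 vs cont=20.9489 → 21.9926 [stop]  node(6,2) S=94.4335 payoff=2.8265 vs cont=6.1582 → 6.1582 [wait]  node(6,3) S=118.4800 payoff=0.0000 vs cont=0.0000 → 0.0000 [wait]  node(6,4) S=148.6498 payoff=0.0000 vs cont=0.0000 → 0.0000 [wait]  node(6,5) S=186.5019 payoff=0.0000 vs cont=0.0000 → 0.0000 [wait]  node(6,6) S=233.9928 payoff=0.0000 vs cont=0.0000 → 0.0000 [wait]  ⇒ S*(6)=75.2674
t_5: node(5,0) S=67.1966 payoff=30.0634 vs cont=29.0197 → 30.0634 [stop]  node(5,1) S=84.3075 payoff=12.9525 vs cont=13.6206 → 13.6206 [wait]  node(5,2) S=105.7756 payoff=0.0000 vs cont=2.9279 → 2.9279 [wait]  node(5,3) S=132.7103 payoff=0.0000 vs cont=0.0000 → 0.0000 [wait]  node(5,4) S=166.5037 payoff=0.0000 vs cont=0.0000 → 0.0000 [wait]  node(5,5) S=208.9022 payoff=0.0000 vs cont=0.0000 → 0.0000 [wait]  ⇒ S*(5)=67.1966
t_4: node(4,0) S=75.2674 payoff=21.9926 vs cont=21.2922 → 21.9926 [stop]  node(4,1) S=94.4335 payoff=2.8265 vs cont=7.9803 → 7.9803 [wait]  node(4,2) S=118.4800 payoff=0.0000 vs cont=1.3921 → 1.3921 [wait]  node(4,3) S=148.6498 payoff=0.0000 vs cont=0.0000 → 0.0000 [wait]  node(4,4) S=186.5019 payoff=0.0000 vs cont=0.0000 → 0.0000 [wait]  ⇒ S*(4)=75.2674
t_3: node(3,0) S=84.3075 payoff=12.9525 vs cont=14.5568 → 14.5568 [wait]  node(3,1) S=105.7756 payoff=0.0000 vs cont=4.5095 → 4.5095 [wait]  node(3,2) S=132.7103 payoff=0.0000 vs cont=0.6619 → 0.6619 [wait]  node(3,3) S=166.5037 payoff=0.0000 vs cont=0.0000 → 0.0000 [wait]  ⇒ S*(3)=-
t_2: node(2,0) S=94.4335 payoff=2.8265 vs cont=9.2381 → 9.2381 [wait]  node(2,1) S=118.4800 payoff=0.0000 vs cont=2.4841 → 2.4841 [wait]  node(2,2) S=148.6498 payoff=0.0000 vs cont=0.3147 → 0.3147 [wait]  ⇒ S*(2)=-
t_1: node(1,0) S=105.7756 payoff=0.0000 vs cont=5.6686 → 5.6686 [wait]  node(1,1) S=132.7103 payoff=0.0000 vs cont=1.3428 → 1.3428 [wait]  ⇒ S*(1)=-
t_0: node(0,0) S=118.4800 payoff=0.0000 vs cont=3.3851 → 3.3851 [wait]  ⇒ S*(0)=-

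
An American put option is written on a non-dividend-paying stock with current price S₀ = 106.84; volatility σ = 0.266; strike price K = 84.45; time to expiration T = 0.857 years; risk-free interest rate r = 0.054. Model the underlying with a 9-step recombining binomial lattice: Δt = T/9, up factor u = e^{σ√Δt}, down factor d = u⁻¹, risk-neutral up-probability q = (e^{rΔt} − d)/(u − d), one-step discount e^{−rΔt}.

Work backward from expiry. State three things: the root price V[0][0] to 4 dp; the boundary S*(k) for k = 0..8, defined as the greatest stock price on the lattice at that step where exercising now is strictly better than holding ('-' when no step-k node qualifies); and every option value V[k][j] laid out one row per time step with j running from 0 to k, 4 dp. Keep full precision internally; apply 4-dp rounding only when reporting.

Δt=0.09522, u=1.08555, d=0.92120, q=0.51086, disc=e^(-rΔt)=0.99487
k=9 terminal: V=max(K-S,0) → 33.4110 24.3052 13.5749 0.9301 0.0000 0.0000 0.0000 0.0000 0.0000 0.0000
k=8: j=0 S=55.4051 intr=29.0449 cont=28.6117 V=29.0449[EX]; j=1 S=65.2899 intr=19.1601 cont=18.7270 V=19.1601[EX]; j=2 S=76.9382 intr=7.5118 cont=7.0787 V=7.5118[EX]; j=3 S=90.6646 intr=0.0000 cont=0.4526 V=0.4526[hold]; j=4 S=106.8400 intr=0.0000 cont=0.0000 V=0.0000[hold]; j=5 S=125.9012 intr=0.0000 cont=0.0000 V=0.0000[hold]; j=6 S=148.3631 intr=0.0000 cont=0.0000 V=0.0000[hold]; j=7 S=174.8324 intr=0.0000 cont=0.0000 V=0.0000[hold]; j=8 S=206.0240 intr=0.0000 cont=0.0000 V=0.0000[hold]  S*(8)=76.9382
k=7: j=0 S=60.1448 intr=24.3052 cont=23.8721 V=24.3052[EX]; j=1 S=70.8751 intr=13.5749 cont=13.1417 V=13.5749[EX]; j=2 S=83.5199 intr=0.9301 cont=3.8855 V=3.8855[hold]; j=3 S=98.4206 intr=0.0000 cont=0.2203 V=0.2203[hold]; j=4 S=115.9797 intr=0.0000 cont=0.0000 V=0.0000[hold]; j=5 S=136.6715 intr=0.0000 cont=0.0000 V=0.0000[hold]; j=6 S=161.0549 intr=0.0000 cont=0.0000 V=0.0000[hold]; j=7 S=189.7885 intr=0.0000 cont=0.0000 V=0.0000[hold]  S*(7)=70.8751
k=6: j=0 S=65.2899 intr=19.1601 cont=18.7270 V=19.1601[EX]; j=1 S=76.9382 intr=7.5118 cont=8.5808 V=8.5808[hold]; j=2 S=90.6646 intr=0.0000 cont=2.0028 V=2.0028[hold]; j=3 S=106.8400 intr=0.0000 cont=0.1072 V=0.1072[hold]; j=4 S=125.9012 intr=0.0000 cont=0.0000 V=0.0000[hold]; j=5 S=148.3631 intr=0.0000 cont=0.0000 V=0.0000[hold]; j=6 S=174.8324 intr=0.0000 cont=0.0000 V=0.0000[hold]  S*(6)=65.2899
k=5: j=0 S=70.8751 intr=13.5749 cont=13.6850 V=13.6850[hold]; j=1 S=83.5199 intr=0.9301 cont=5.1936 V=5.1936[hold]; j=2 S=98.4206 intr=0.0000 cont=1.0291 V=1.0291[hold]; j=3 S=115.9797 intr=0.0000 cont=0.0522 V=0.0522[hold]; j=4 S=136.6715 intr=0.0000 cont=0.0000 V=0.0000[hold]; j=5 S=161.0549 intr=0.0000 cont=0.0000 V=0.0000[hold]  S*(5)=-
k=4: j=0 S=76.9382 intr=7.5118 cont=9.2991 V=9.2991[hold]; j=1 S=90.6646 intr=0.0000 cont=3.0504 V=3.0504[hold]; j=2 S=106.8400 intr=0.0000 cont=0.5273 V=0.5273[hold]; j=3 S=125.9012 intr=0.0000 cont=0.0254 V=0.0254[hold]; j=4 S=148.3631 intr=0.0000 cont=0.0000 V=0.0000[hold]  S*(4)=-
k=3: j=0 S=83.5199 intr=0.9301 cont=6.0756 V=6.0756[hold]; j=1 S=98.4206 intr=0.0000 cont=1.7524 V=1.7524[hold]; j=2 S=115.9797 intr=0.0000 cont=0.2695 V=0.2695[hold]; j=3 S=136.6715 intr=0.0000 cont=0.0124 V=0.0124[hold]  S*(3)=-
k=2: j=0 S=90.6646 intr=0.0000 cont=3.8472 V=3.8472[hold]; j=1 S=106.8400 intr=0.0000 cont=0.9898 V=0.9898[hold]; j=2 S=125.9012 intr=0.0000 cont=0.1374 V=0.1374[hold]  S*(2)=-
k=1: j=0 S=98.4206 intr=0.0000 cont=2.3752 V=2.3752[hold]; j=1 S=115.9797 intr=0.0000 cont=0.5515 V=0.5515[hold]  S*(1)=-
k=0: j=0 S=106.8400 intr=0.0000 cont=1.4361 V=1.4361[hold]  S*(0)=-

price = 1.4361
boundary = - - - - - - 65.2899 70.8751 76.9382
tree:
1.4361
2.3752 0.5515
3.8472 0.9898 0.1374
6.0756 1.7524 0.2695 0.0124
9.2991 3.0504 0.5273 0.0254 0.0000
13.6850 5.1936 1.0291 0.0522 0.0000 0.0000
19.1601 8.5808 2.0028 0.1072 0.0000 0.0000 0.0000
24.3052 13.5749 3.8855 0.2203 0.0000 0.0000 0.0000 0.0000
29.0449 19.1601 7.5118 0.4526 0.0000 0.0000 0.0000 0.0000 0.0000
33.4110 24.3052 13.5749 0.9301 0.0000 0.0000 0.0000 0.0000 0.0000 0.0000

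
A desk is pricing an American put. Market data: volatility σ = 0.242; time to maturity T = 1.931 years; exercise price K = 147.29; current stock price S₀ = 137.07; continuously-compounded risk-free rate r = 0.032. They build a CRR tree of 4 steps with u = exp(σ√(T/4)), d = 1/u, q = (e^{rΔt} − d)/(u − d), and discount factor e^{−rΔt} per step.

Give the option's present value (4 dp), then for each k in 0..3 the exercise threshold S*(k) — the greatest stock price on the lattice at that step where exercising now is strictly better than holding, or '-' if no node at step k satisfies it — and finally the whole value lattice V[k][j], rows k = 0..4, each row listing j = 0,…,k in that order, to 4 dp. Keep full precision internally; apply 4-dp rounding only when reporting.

price = 21.0095
boundary = - - 97.9256 115.8562
tree:
21.0095
32.9511 9.9127
49.3644 17.8249 2.4364
64.5200 31.4338 4.9900 0.0000
77.3300 49.3644 10.2200 0.0000 0.0000

params: Δt=0.48275 u=1.18310 d=0.84523 q=0.50414 e^(-rΔt)=0.98467
t_4 payoffs: 77.3300 49.3644 10.2200 0.0000 0.0000
t_3: node(3,0) S=82.7700 payoff=64.5200 vs cont=62.2622 → 64.5200 [stop]  node(3,1) S=115.8562 payoff=31.4338 vs cont=29.1760 → 31.4338 [stop]  node(3,2) S=162.1682 payoff=0.0000 vs cont=4.9900 → 4.9900 [wait]  node(3,3) S=226.9928 payoff=0.0000 vs cont=0.0000 → 0.0000 [wait]  ⇒ S*(3)=115.8562
t_2: node(2,0) S=97.9256 payoff=49.3644 vs cont=47.1066 → 49.3644 [stop]  node(2,1) S=137.0700 payoff=10.2200 vs cont=17.8249 → 17.8249 [wait]  node(2,2) S=191.8619 payoff=0.0000 vs cont=2.4364 → 2.4364 [wait]  ⇒ S*(2)=97.9256
t_1: node(1,0) S=115.8562 payoff=31.4338 vs cont=32.9511 → 32.9511 [wait]  node(1,1) S=162.1682 payoff=0.0000 vs cont=9.9127 → 9.9127 [wait]  ⇒ S*(1)=-
t_0: node(0,0) S=137.0700 payoff=10.2200 vs cont=21.0095 → 21.0095 [wait]  ⇒ S*(0)=-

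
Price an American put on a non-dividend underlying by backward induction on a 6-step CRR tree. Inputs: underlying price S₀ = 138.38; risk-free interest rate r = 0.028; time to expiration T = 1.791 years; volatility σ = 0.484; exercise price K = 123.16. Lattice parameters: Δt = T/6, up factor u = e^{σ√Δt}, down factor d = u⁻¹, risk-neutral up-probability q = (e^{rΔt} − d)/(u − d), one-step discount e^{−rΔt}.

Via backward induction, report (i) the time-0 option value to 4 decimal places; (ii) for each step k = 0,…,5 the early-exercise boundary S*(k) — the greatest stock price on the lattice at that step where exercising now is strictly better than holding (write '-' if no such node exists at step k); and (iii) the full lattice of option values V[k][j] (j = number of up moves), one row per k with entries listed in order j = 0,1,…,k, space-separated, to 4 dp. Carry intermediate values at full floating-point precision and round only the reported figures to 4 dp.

price = 23.6075
boundary = - - - 62.5960 48.0512 62.5960
tree:
23.6075
33.5150 11.9368
46.0067 18.8701 3.6840
60.5640 29.0697 6.7540 0.0000
75.1088 43.1645 12.3821 0.0000 0.0000
86.2740 60.5640 22.7003 0.0000 0.0000 0.0000
94.8448 75.1088 41.6166 0.0000 0.0000 0.0000 0.0000

Δt=0.29850, u=1.30269, d=0.76764, q=0.44996, disc=e^(-rΔt)=0.99168
k=6 terminal: V=max(K-S,0) → 94.8448 75.1088 41.6166 0.0000 0.0000 0.0000 0.0000
k=5: j=0 S=36.8860 intr=86.2740 cont=85.2489 V=86.2740[EX]; j=1 S=62.5960 intr=60.5640 cont=59.5389 V=60.5640[EX]; j=2 S=106.2261 intr=16.9339 cont=22.7003 V=22.7003[hold]; j=3 S=180.2667 intr=0.0000 cont=0.0000 V=0.0000[hold]; j=4 S=305.9146 intr=0.0000 cont=0.0000 V=0.0000[hold]; j=5 S=519.1403 intr=0.0000 cont=0.0000 V=0.0000[hold]  S*(5)=62.5960
k=4: j=0 S=48.0512 intr=75.1088 cont=74.0837 V=75.1088[EX]; j=1 S=81.5434 intr=41.6166 cont=43.1645 V=43.1645[hold]; j=2 S=138.3800 intr=0.0000 cont=12.3821 V=12.3821[hold]; j=3 S=234.8323 intr=0.0000 cont=0.0000 V=0.0000[hold]; j=4 S=398.5130 intr=0.0000 cont=0.0000 V=0.0000[hold]  S*(4)=48.0512
k=3: j=0 S=62.5960 intr=60.5640 cont=60.2296 V=60.5640[EX]; j=1 S=106.2261 intr=16.9339 cont=29.0697 V=29.0697[hold]; j=2 S=180.2667 intr=0.0000 cont=6.7540 V=6.7540[hold]; j=3 S=305.9146 intr=0.0000 cont=0.0000 V=0.0000[hold]  S*(3)=62.5960
k=2: j=0 S=81.5434 intr=41.6166 cont=46.0067 V=46.0067[hold]; j=1 S=138.3800 intr=0.0000 cont=18.8701 V=18.8701[hold]; j=2 S=234.8323 intr=0.0000 cont=3.6840 V=3.6840[hold]  S*(2)=-
k=1: j=0 S=106.2261 intr=16.9339 cont=33.5150 V=33.5150[hold]; j=1 S=180.2667 intr=0.0000 cont=11.9368 V=11.9368[hold]  S*(1)=-
k=0: j=0 S=138.3800 intr=0.0000 cont=23.6075 V=23.6075[hold]  S*(0)=-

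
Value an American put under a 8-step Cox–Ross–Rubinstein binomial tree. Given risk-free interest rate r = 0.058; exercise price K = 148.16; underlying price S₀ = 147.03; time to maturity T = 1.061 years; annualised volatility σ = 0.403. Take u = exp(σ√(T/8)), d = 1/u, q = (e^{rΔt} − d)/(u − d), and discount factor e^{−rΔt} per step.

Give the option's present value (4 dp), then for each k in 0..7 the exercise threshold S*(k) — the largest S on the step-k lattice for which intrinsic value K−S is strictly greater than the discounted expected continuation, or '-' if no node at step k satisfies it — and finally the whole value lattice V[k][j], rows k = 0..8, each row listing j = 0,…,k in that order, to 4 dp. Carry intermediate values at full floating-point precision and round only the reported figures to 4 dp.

Δt=0.13262, u=1.15808, d=0.86350, q=0.48959, disc=e^(-rΔt)=0.99234
k=8 terminal: V=max(K-S,0) → 102.7138 87.2099 66.4168 38.5301 1.1300 0.0000 0.0000 0.0000 0.0000
k=7: j=0 S=52.6303 intr=95.5297 cont=94.3943 V=95.5297[EX]; j=1 S=70.5851 intr=77.5749 cont=76.4395 V=77.5749[EX]; j=2 S=94.6652 intr=53.4948 cont=52.3595 V=53.4948[EX]; j=3 S=126.9601 intr=21.1999 cont=20.0645 V=21.1999[EX]; j=4 S=170.2725 intr=0.0000 cont=0.5723 V=0.5723[hold]; j=5 S=228.3608 intr=0.0000 cont=0.0000 V=0.0000[hold]; j=6 S=306.2659 intr=0.0000 cont=0.0000 V=0.0000[hold]; j=7 S=410.7482 intr=0.0000 cont=0.0000 V=0.0000[hold]  S*(7)=126.9601
k=6: j=0 S=60.9501 intr=87.2099 cont=86.0745 V=87.2099[EX]; j=1 S=81.7432 intr=66.4168 cont=65.2815 V=66.4168[EX]; j=2 S=109.6299 intr=38.5301 cont=37.3948 V=38.5301[EX]; j=3 S=147.0300 intr=1.1300 cont=11.0158 V=11.0158[hold]; j=4 S=197.1892 intr=0.0000 cont=0.2899 V=0.2899[hold]; j=5 S=264.4601 intr=0.0000 cont=0.0000 V=0.0000[hold]; j=6 S=354.6804 intr=0.0000 cont=0.0000 V=0.0000[hold]  S*(6)=109.6299
k=5: j=0 S=70.5851 intr=77.5749 cont=76.4395 V=77.5749[EX]; j=1 S=94.6652 intr=53.4948 cont=52.3595 V=53.4948[EX]; j=2 S=126.9601 intr=21.1999 cont=24.8674 V=24.8674[hold]; j=3 S=170.2725 intr=0.0000 cont=5.7204 V=5.7204[hold]; j=4 S=228.3608 intr=0.0000 cont=0.1468 V=0.1468[hold]; j=5 S=306.2659 intr=0.0000 cont=0.0000 V=0.0000[hold]  S*(5)=94.6652
k=4: j=0 S=81.7432 intr=66.4168 cont=65.2815 V=66.4168[EX]; j=1 S=109.6299 intr=38.5301 cont=39.1767 V=39.1767[hold]; j=2 S=147.0300 intr=1.1300 cont=15.3745 V=15.3745[hold]; j=3 S=197.1892 intr=0.0000 cont=2.9687 V=2.9687[hold]; j=4 S=264.4601 intr=0.0000 cont=0.0744 V=0.0744[hold]  S*(4)=81.7432
k=3: j=0 S=94.6652 intr=53.4948 cont=52.6736 V=53.4948[EX]; j=1 S=126.9601 intr=21.1999 cont=27.3125 V=27.3125[hold]; j=2 S=170.2725 intr=0.0000 cont=9.2295 V=9.2295[hold]; j=3 S=228.3608 intr=0.0000 cont=1.5398 V=1.5398[hold]  S*(3)=94.6652
k=2: j=0 S=109.6299 intr=38.5301 cont=40.3646 V=40.3646[hold]; j=1 S=147.0300 intr=1.1300 cont=18.3178 V=18.3178[hold]; j=2 S=197.1892 intr=0.0000 cont=5.4228 V=5.4228[hold]  S*(2)=-
k=1: j=0 S=126.9601 intr=21.1999 cont=29.3442 V=29.3442[hold]; j=1 S=170.2725 intr=0.0000 cont=11.9126 V=11.9126[hold]  S*(1)=-
k=0: j=0 S=147.0300 intr=1.1300 cont=20.6504 V=20.6504[hold]  S*(0)=-

price = 20.6504
boundary = - - - 94.6652 81.7432 94.6652 109.6299 126.9601
tree:
20.6504
29.3442 11.9126
40.3646 18.3178 5.4228
53.4948 27.3125 9.2295 1.5398
66.4168 39.1767 15.3745 2.9687 0.0744
77.5749 53.4948 24.8674 5.7204 0.1468 0.0000
87.2099 66.4168 38.5301 11.0158 0.2899 0.0000 0.0000
95.5297 77.5749 53.4948 21.1999 0.5723 0.0000 0.0000 0.0000
102.7138 87.2099 66.4168 38.5301 1.1300 0.0000 0.0000 0.0000 0.0000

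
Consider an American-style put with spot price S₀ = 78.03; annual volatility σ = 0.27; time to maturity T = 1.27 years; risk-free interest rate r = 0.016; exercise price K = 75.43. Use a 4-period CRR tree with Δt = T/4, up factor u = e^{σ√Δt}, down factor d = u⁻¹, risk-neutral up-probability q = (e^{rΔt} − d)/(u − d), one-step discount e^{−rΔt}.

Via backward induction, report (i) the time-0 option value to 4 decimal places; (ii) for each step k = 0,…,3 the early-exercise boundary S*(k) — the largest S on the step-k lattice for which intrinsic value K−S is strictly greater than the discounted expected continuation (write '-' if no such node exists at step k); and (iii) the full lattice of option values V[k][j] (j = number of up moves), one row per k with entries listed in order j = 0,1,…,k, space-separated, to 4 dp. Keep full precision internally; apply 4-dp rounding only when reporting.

Δt=0.31750  u=1.16432  d=0.85887  q=0.47871  discount=0.99493
step 4 (expiry): payoffs max(K−S,0) = 32.9708 17.8705 0.0000 0.0000 0.0000
step 3: (k=3,j=0): S=49.4361, (K−S)⁺=25.9939, hold=25.6117 ⇒ V=25.9939 exercise | (k=3,j=1): S=67.0177, (K−S)⁺=8.4123, hold=9.2685 ⇒ V=9.2685 continue | (k=3,j=2): S=90.8519, (K−S)⁺=0.0000, hold=0.0000 ⇒ V=0.0000 continue | (k=3,j=3): S=123.1626, (K−S)⁺=0.0000, hold=0.0000 ⇒ V=0.0000 continue  boundary S*=49.4361
step 2: (k=2,j=0): S=57.5595, (K−S)⁺=17.8705, hold=17.8961 ⇒ V=17.8961 continue | (k=2,j=1): S=78.0300, (K−S)⁺=0.0000, hold=4.8071 ⇒ V=4.8071 continue | (k=2,j=2): S=105.7807, (K−S)⁺=0.0000, hold=0.0000 ⇒ V=0.0000 continue  boundary S*=-
step 1: (k=1,j=0): S=67.0177, (K−S)⁺=8.4123, hold=11.5713 ⇒ V=11.5713 continue | (k=1,j=1): S=90.8519, (K−S)⁺=0.0000, hold=2.4932 ⇒ V=2.4932 continue  boundary S*=-
step 0: (k=0,j=0): S=78.0300, (K−S)⁺=0.0000, hold=7.1889 ⇒ V=7.1889 continue  boundary S*=-

price = 7.1889
boundary = - - - 49.4361
tree:
7.1889
11.5713 2.4932
17.8961 4.8071 0.0000
25.9939 9.2685 0.0000 0.0000
32.9708 17.8705 0.0000 0.0000 0.0000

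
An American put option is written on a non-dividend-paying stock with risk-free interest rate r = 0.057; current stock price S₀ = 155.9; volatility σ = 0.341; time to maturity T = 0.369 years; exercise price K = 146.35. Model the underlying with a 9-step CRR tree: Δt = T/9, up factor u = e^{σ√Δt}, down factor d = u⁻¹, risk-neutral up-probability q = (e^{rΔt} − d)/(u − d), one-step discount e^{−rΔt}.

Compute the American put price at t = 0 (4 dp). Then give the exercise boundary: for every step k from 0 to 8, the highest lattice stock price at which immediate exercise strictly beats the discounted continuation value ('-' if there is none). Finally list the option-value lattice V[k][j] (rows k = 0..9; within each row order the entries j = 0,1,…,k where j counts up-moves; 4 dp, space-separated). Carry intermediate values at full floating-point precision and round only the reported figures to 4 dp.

params: Δt=0.04100 u=1.07149 d=0.93328 q=0.49967 e^(-rΔt)=0.99767
t_9 payoffs: 62.6039 50.2024 35.9645 19.6182 0.8512 0.0000 0.0000 0.0000 0.0000 0.0000
t_8: node(8,0) S=89.7328 payoff=56.6172 vs cont=56.2755 → 56.6172 [stop]  node(8,1) S=103.0208 payoff=43.3292 vs cont=42.9875 → 43.3292 [stop]  node(8,2) S=118.2766 payoff=28.0734 vs cont=27.7318 → 28.0734 [stop]  node(8,3) S=135.7915 payoff=10.5585 vs cont=10.2169 → 10.5585 [stop]  node(8,4) S=155.9000 payoff=0.0000 vs cont=0.4249 → 0.4249 [wait]  node(8,5) S=178.9863 payoff=0.0000 vs cont=0.0000 → 0.0000 [wait]  node(8,6) S=205.4913 payoff=0.0000 vs cont=0.0000 → 0.0000 [wait]  node(8,7) S=235.9213 payoff=0.0000 vs cont=0.0000 → 0.0000 [wait]  node(8,8) S=270.8575 payoff=0.0000 vs cont=0.0000 → 0.0000 [wait]  ⇒ S*(8)=135.7915
t_7: node(7,0) S=96.1476 payoff=50.2024 vs cont=49.8608 → 50.2024 [stop]  node(7,1) S=110.3855 payoff=35.9645 vs cont=35.6229 → 35.9645 [stop]  node(7,2) S=126.7318 payoff=19.6182 vs cont=19.2766 → 19.6182 [stop]  node(7,3) S=145.4988 payoff=0.8512 vs cont=5.4822 → 5.4822 [wait]  node(7,4) S=167.0448 payoff=0.0000 vs cont=0.2121 → 0.2121 [wait]  node(7,5) S=191.7815 payoff=0.0000 vs cont=0.0000 → 0.0000 [wait]  node(7,6) S=220.1812 payoff=0.0000 vs cont=0.0000 → 0.0000 [wait]  node(7,7) S=252.7865 payoff=0.0000 vs cont=0.0000 → 0.0000 [wait]  ⇒ S*(7)=126.7318
t_6: node(6,0) S=103.0208 payoff=43.3292 vs cont=42.9875 → 43.3292 [stop]  node(6,1) S=118.2766 payoff=28.0734 vs cont=27.7318 → 28.0734 [stop]  node(6,2) S=135.7915 payoff=10.5585 vs cont=12.5255 → 12.5255 [wait]  node(6,3) S=155.9000 payoff=0.0000 vs cont=2.8422 → 2.8422 [wait]  node(6,4) S=178.9863 payoff=0.0000 vs cont=0.1059 → 0.1059 [wait]  node(6,5) S=205.4913 payoff=0.0000 vs cont=0.0000 → 0.0000 [wait]  node(6,6) S=235.9213 payoff=0.0000 vs cont=0.0000 → 0.0000 [wait]  ⇒ S*(6)=118.2766
t_5: node(5,0) S=110.3855 payoff=35.9645 vs cont=35.6229 → 35.9645 [stop]  node(5,1) S=126.7318 payoff=19.6182 vs cont=20.2571 → 20.2571 [wait]  node(5,2) S=145.4988 payoff=0.8512 vs cont=7.6691 → 7.6691 [wait]  node(5,3) S=167.0448 payoff=0.0000 vs cont=1.4715 → 1.4715 [wait]  node(5,4) S=191.7815 payoff=0.0000 vs cont=0.0528 → 0.0528 [wait]  node(5,5) S=220.1812 payoff=0.0000 vs cont=0.0000 → 0.0000 [wait]  ⇒ S*(5)=110.3855
t_4: node(4,0) S=118.2766 payoff=28.0734 vs cont=28.0503 → 28.0734 [stop]  node(4,1) S=135.7915 payoff=10.5585 vs cont=13.9346 → 13.9346 [wait]  node(4,2) S=155.9000 payoff=0.0000 vs cont=4.5616 → 4.5616 [wait]  node(4,3) S=178.9863 payoff=0.0000 vs cont=0.7608 → 0.7608 [wait]  node(4,4) S=205.4913 payoff=0.0000 vs cont=0.0264 → 0.0264 [wait]  ⇒ S*(4)=118.2766
t_3: node(3,0) S=126.7318 payoff=19.6182 vs cont=20.9596 → 20.9596 [wait]  node(3,1) S=145.4988 payoff=0.8512 vs cont=9.2296 → 9.2296 [wait]  node(3,2) S=167.0448 payoff=0.0000 vs cont=2.6563 → 2.6563 [wait]  node(3,3) S=191.7815 payoff=0.0000 vs cont=0.3929 → 0.3929 [wait]  ⇒ S*(3)=-
t_2: node(2,0) S=135.7915 payoff=10.5585 vs cont=15.0631 → 15.0631 [wait]  node(2,1) S=155.9000 payoff=0.0000 vs cont=5.9312 → 5.9312 [wait]  node(2,2) S=178.9863 payoff=0.0000 vs cont=1.5218 → 1.5218 [wait]  ⇒ S*(2)=-
t_1: node(1,0) S=145.4988 payoff=0.8512 vs cont=10.4756 → 10.4756 [wait]  node(1,1) S=167.0448 payoff=0.0000 vs cont=3.7192 → 3.7192 [wait]  ⇒ S*(1)=-
t_0: node(0,0) S=155.9000 payoff=0.0000 vs cont=7.0830 → 7.0830 [wait]  ⇒ S*(0)=-

price = 7.0830
boundary = - - - - 118.2766 110.3855 118.2766 126.7318 135.7915
tree:
7.0830
10.4756 3.7192
15.0631 5.9312 1.5218
20.9596 9.2296 2.6563 0.3929
28.0734 13.9346 4.5616 0.7608 0.0264
35.9645 20.2571 7.6691 1.4715 0.0528 0.0000
43.3292 28.0734 12.5255 2.8422 0.1059 0.0000 0.0000
50.2024 35.9645 19.6182 5.4822 0.2121 0.0000 0.0000 0.0000
56.6172 43.3292 28.0734 10.5585 0.4249 0.0000 0.0000 0.0000 0.0000
62.6039 50.2024 35.9645 19.6182 0.8512 0.0000 0.0000 0.0000 0.0000 0.0000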